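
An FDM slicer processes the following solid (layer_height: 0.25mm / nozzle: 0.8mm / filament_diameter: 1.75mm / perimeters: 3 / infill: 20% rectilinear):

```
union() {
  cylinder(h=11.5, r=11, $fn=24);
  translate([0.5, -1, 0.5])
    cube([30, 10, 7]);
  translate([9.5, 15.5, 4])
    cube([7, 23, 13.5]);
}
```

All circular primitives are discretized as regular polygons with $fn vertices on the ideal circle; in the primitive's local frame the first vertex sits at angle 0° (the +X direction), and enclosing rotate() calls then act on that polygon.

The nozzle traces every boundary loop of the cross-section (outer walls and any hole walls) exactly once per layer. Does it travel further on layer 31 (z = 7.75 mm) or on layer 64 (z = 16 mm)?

Layer 31 (z = 7.75): the cylinder: section is a regular 24-gon, circumradius r=11 (perimeter = 2·24·11.000·sin(180°/24) = 68.92 mm); the cube at (0.5, -1) is absent (z outside [0.5, 7.5]); the 7×23 cube at (9.5, 15.5) contributes its full rectangle (perimeter 60.00 mm); Combining (union): the 2 present regions are separate (no shared area or edge), so areas and boundary lengths simply add and each stays a separate island — boundary = 128.92 mm. So its perimeter = 128.92 mm. Layer 64 (z = 16): the cylinder is absent (z outside [0, 11.5]); the cube at (0.5, -1) does not reach this height (z outside [0.5, 7.5]); the cube at (9.5, 15.5) is present — its section is the full 7×23 rectangle (perimeter 60.00 mm); Merging all regions: only the 7×23 cube at (9.5, 15.5) is present, so the union is just that shape — boundary = 60.00 mm. So its perimeter = 60.00 mm. Layer 31 is larger (128.92 vs 60.00 mm).

layer 31 (z = 7.75 mm)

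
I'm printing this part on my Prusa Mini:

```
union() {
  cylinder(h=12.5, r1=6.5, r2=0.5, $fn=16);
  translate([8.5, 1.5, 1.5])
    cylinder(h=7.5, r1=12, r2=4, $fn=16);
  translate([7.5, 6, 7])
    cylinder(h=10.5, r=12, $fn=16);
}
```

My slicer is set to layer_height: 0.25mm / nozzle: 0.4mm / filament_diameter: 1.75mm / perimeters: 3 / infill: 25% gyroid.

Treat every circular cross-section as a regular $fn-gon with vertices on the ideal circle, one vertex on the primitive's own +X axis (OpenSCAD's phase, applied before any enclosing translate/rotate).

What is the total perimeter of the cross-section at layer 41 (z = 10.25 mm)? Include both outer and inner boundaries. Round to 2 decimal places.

74.91 mm

At z = 10.25 mm: the cone: at t=0.820 of its height the radius interpolates to r₁+(r₂−r₁)t = 1.580, giving a regular 16-gon of that circumradius (perimeter = 2·16·1.580·sin(180°/16) = 9.86 mm); the cone at (8.5, 1.5) is absent (z outside [1.5, 9]); the r=12 cylinder at (7.5, 6) gives a regular 16-gon of circumradius 12 (constant along its height) (perimeter = 2·16·12.000·sin(180°/16) = 74.91 mm); Merging all regions: the cone lies entirely inside the r=12 cylinder at (7.5, 6), so the union is just the r=12 cylinder at (7.5, 6) — boundary = 74.91 mm. Overall, the cross-section is a single solid region. Total boundary length (outer) = 74.91 mm.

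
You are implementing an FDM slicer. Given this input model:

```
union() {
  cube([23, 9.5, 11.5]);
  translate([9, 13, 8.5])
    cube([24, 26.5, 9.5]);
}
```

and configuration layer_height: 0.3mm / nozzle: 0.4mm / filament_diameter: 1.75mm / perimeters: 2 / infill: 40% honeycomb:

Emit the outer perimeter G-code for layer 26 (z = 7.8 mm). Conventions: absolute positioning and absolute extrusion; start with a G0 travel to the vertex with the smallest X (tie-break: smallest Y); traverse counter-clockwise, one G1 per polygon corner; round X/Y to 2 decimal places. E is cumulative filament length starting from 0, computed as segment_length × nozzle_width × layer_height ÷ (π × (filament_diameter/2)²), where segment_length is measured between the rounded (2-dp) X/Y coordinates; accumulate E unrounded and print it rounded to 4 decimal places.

G0 X0.00 Y0.00 Z7.80
G1 X23.00 Y0.00 E1.1475
G1 X23.00 Y9.50 E1.6214
G1 X0.00 Y9.50 E2.7689
G1 X0.00 Y0.00 E3.2429

At z = 7.8 mm: the 23×9.5 cube contributes its full rectangle; the cube at (9, 13) does not reach this height (z outside [8.5, 18]); Taking the union: only the 23×9.5 cube is present, so the union is just that shape — 1 connected region. The outline is a single polygon with 4 vertices. Extrusion per mm of travel: 0.4 × 0.3 / (π × 0.875²) = 0.049890. Accumulating E over each segment gives final E = 3.2429.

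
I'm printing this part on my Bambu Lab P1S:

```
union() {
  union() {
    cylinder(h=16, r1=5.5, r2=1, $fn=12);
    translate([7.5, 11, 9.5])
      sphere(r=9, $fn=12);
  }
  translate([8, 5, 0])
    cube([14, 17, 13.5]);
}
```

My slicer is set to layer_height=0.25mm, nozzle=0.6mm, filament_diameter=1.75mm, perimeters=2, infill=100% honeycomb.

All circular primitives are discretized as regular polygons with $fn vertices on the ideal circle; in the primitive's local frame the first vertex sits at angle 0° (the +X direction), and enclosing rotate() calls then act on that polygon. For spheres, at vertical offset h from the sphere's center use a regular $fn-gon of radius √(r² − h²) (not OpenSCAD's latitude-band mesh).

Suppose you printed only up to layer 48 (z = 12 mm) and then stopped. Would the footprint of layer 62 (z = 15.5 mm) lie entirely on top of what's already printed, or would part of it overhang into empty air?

Compare the two slices. At z = 12: the cone: at t=0.750 of its height the radius interpolates to r₁+(r₂−r₁)t = 2.125, giving a regular 12-gon of that circumradius (area = (12/2)·2.125²·sin(360°/12) = 13.55 mm²); the sphere at (7.5, 11): section is a regular 12-gon, circumradius = √(r²−h²) = √(9²−2.5²) = 8.646 (area = (12/2)·8.646²·sin(360°/12) = 224.25 mm²); Taking the union: the 2 present regions are separate (no shared area or edge), so areas and boundary lengths simply add and each stays a separate island — area = 237.80 mm²; the cube at (8, 5) (footprint 14×17) is included at this height (area 238.00 mm²); Merging all regions: the regions partially overlap — summed areas 475.80 mm² minus the doubly-counted overlap 94.80 mm² gives 381.00 mm² — area = 381.00 mm². At z = 15.5: the cone: at t=0.969 of its height the radius interpolates to r₁+(r₂−r₁)t = 1.141, giving a regular 12-gon of that circumradius (area = (12/2)·1.141²·sin(360°/12) = 3.90 mm²); the sphere at (7.5, 11): section is a regular 12-gon, circumradius = √(r²−h²) = √(9²−6²) = 6.708 (area = (12/2)·6.708²·sin(360°/12) = 135.00 mm²); Merging all regions: the 2 present regions are separate (no shared area or edge), so areas and boundary lengths simply add and each stays a separate island — area = 138.90 mm²; the cube at (8, 5) does not reach this height (z outside [0, 13.5]); Combining (union): only the result so far is present, so the union is just that shape — area = 138.90 mm². Checking containment: the cross-section at z = 15.5 is a subset of the cross-section at z = 12.

entirely on top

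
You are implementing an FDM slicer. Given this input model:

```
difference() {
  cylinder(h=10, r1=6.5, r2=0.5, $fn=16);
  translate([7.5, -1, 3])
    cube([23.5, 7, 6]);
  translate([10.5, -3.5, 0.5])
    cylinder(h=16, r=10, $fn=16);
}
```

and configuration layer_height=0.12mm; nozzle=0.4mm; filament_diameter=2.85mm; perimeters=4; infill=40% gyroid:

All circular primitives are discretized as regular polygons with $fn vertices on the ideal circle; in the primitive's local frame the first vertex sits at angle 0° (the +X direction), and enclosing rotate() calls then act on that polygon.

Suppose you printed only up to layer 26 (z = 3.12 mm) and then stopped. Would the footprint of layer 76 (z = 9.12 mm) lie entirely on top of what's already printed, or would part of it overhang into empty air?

entirely on top

Compare the two slices. At z = 3.12: the cone: at t=0.312 of its height the radius interpolates to r₁+(r₂−r₁)t = 4.628, giving a regular 16-gon of that circumradius (area = (16/2)·4.628²·sin(360°/16) = 65.57 mm²); the cube at (7.5, -1) (footprint 23.5×7) is included at this height (area 164.50 mm²); the r=10 cylinder at (10.5, -3.5) contributes a regular 16-gon of circumradius 10 (area = (16/2)·10.000²·sin(360°/16) = 306.15 mm²); Taking the first minus the rest: starting from the cone (65.57 mm²), the 23.5×7 cube at (7.5, -1) misses the remaining region (no effect); the r=10 cylinder at (10.5, -3.5) partially overlaps it — only the 19.32 mm² overlap (of its 306.15 mm²) is removed, clipping the outline — area = 46.25 mm². At z = 9.12: the cone contributes a regular 16-gon of circumradius 1.028 (interpolated between r1=6.5 and r2=0.5 at t=0.912) (area = (16/2)·1.028²·sin(360°/16) = 3.24 mm²); the cube at (7.5, -1) is not intersected at this z (z outside [3, 9]); the r=10 cylinder at (10.5, -3.5) contributes a regular 16-gon of circumradius 10 (area = (16/2)·10.000²·sin(360°/16) = 306.15 mm²); After the difference (first − rest): starting from the cone (3.24 mm²), the r=10 cylinder at (10.5, -3.5) misses the remaining region (no effect) — area = 3.24 mm². Checking containment: the cross-section at z = 9.12 is a subset of the cross-section at z = 3.12.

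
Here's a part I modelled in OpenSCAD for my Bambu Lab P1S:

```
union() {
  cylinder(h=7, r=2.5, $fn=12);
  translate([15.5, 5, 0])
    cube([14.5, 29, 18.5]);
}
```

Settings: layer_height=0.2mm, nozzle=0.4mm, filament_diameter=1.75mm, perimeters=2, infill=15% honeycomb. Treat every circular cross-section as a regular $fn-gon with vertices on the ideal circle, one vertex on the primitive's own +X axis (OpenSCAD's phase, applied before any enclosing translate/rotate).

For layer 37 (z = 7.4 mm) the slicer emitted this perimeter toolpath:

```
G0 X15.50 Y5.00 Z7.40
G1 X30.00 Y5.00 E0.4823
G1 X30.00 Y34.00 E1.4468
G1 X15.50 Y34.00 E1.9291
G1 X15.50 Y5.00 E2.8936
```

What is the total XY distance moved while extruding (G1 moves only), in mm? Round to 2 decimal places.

87.00 mm

Sum the Euclidean lengths of each G1 segment: total = 87.00 mm.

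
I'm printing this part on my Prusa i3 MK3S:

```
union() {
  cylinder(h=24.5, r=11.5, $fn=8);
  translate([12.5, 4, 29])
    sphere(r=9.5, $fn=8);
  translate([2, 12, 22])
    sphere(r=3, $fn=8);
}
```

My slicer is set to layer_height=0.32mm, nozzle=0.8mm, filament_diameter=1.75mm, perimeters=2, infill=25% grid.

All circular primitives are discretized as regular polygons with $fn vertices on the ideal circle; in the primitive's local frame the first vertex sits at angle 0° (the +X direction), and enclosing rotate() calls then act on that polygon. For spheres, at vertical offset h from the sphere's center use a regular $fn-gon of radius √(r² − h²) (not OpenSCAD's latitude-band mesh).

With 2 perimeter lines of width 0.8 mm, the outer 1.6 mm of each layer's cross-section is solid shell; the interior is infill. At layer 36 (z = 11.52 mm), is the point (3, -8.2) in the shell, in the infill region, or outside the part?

At z = 11.52 mm: the r=11.5 cylinder gives a regular 8-gon of circumradius 11.5 (constant along its height); the sphere at (12.5, 4) does not reach this height (|z−center|=17.480 > r=9.5); the sphere at (2, 12) is not intersected at this z (|z−center|=10.480 > r=3); Merging all regions: only the r=11.5 cylinder is present, so the union is just that shape — 1 connected region. Overall, the cross-section is a single solid region. The nearest boundary edge runs (-0.00, -11.50)→(8.13, -8.13); distance from the point to it = 1.90 mm. The point is inside the cross-section and 1.90 mm from the nearest boundary — more than the 1.6 mm shell width (2 × 0.8), so it's in the infill interior.

infill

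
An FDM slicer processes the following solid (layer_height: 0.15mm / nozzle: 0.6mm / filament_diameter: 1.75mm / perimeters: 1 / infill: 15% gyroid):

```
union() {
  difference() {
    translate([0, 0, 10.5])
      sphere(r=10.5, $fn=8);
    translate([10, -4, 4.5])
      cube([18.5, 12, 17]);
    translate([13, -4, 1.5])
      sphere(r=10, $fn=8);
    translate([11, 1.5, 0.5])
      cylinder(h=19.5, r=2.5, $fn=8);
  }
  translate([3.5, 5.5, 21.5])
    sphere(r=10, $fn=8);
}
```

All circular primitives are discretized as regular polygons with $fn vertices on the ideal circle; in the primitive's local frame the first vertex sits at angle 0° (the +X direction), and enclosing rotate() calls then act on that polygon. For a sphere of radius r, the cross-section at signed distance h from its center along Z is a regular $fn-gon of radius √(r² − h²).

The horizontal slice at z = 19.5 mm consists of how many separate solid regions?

At z = 19.5 mm: the r=10.5 sphere contributes a regular 8-gon of circumradius √(10.5²−9²) = 5.408; the cube at (10, -4) (footprint 18.5×12) is included at this height; the sphere at (13, -4) does not reach this height (|z−center|=18.000 > r=10); the r=2.5 cylinder at (11, 1.5) gives a regular 8-gon of circumradius 2.5 (constant along its height); After the difference (first − rest): starting from the r=10.5 sphere, the 18.5×12 cube at (10, -4) misses the remaining region (no effect); the r=2.5 cylinder at (11, 1.5) misses the remaining region (no effect) — 1 connected region; the sphere at (3.5, 5.5): section is a regular 8-gon, circumradius = √(r²−h²) = √(10²−2²) = 9.798; Combining (union): the regions partially overlap (shared area 64.68 mm²), so overlapping operands fuse into one piece — 1 connected region. The result has 1 disconnected region.

1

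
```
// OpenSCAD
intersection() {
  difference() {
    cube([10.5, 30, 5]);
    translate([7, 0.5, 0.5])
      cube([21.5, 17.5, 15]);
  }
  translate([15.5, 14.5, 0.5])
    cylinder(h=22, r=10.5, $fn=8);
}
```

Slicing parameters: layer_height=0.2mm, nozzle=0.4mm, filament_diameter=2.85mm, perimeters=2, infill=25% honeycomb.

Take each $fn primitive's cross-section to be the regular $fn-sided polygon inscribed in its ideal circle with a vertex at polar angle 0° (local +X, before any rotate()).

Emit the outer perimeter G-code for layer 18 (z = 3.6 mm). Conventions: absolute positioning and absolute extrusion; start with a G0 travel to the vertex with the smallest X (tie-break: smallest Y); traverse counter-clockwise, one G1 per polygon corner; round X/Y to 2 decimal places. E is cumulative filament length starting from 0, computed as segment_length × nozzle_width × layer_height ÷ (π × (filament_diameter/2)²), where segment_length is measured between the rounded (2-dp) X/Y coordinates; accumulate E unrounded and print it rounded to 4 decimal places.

At z = 3.6 mm: the cube is present — its section is the full 10.5×30 rectangle; the cube at (7, 0.5) (footprint 21.5×17.5) is included at this height; After the difference (first − rest): starting from the 10.5×30 cube, the 21.5×17.5 cube at (7, 0.5) partially overlaps it — only the 61.25 mm² overlap (of its 376.25 mm²) is removed, clipping the outline — 1 connected region; the r=10.5 cylinder at (15.5, 14.5) gives a regular 8-gon of circumradius 10.5 (constant along its height); Keeping only the common overlap: the r=10.5 cylinder at (15.5, 14.5) partially overlaps the result so far; clipping to the common part keeps 23.21 mm² — 1 connected region. The outline is a single polygon with 6 vertices. Extrusion per mm of travel: 0.4 × 0.2 / (π × 1.425²) = 0.012540. Accumulating E over each segment gives final E = 0.4094.

G0 X5.00 Y14.50 Z3.60
G1 X7.00 Y9.67 E0.0656
G1 X7.00 Y18.00 E0.1700
G1 X10.50 Y18.00 E0.2139
G1 X10.50 Y22.93 E0.2757
G1 X8.08 Y21.92 E0.3086
G1 X5.00 Y14.50 E0.4094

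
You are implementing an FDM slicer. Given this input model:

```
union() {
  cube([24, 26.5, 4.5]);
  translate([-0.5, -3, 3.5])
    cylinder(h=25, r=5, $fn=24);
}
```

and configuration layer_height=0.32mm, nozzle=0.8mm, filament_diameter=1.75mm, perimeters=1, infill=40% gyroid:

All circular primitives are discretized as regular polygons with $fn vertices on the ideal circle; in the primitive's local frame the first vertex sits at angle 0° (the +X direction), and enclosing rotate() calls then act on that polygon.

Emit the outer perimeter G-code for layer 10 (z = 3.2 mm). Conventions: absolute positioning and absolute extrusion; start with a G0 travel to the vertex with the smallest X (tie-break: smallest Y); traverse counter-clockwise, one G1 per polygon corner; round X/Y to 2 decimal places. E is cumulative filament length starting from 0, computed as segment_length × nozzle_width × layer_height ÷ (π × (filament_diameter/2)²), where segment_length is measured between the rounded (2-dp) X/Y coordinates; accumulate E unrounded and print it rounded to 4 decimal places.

At z = 3.2 mm: the cube (footprint 24×26.5) is included at this height; the cylinder at (-0.5, -3) is not intersected at this z (z outside [3.5, 28.5]); Taking the union: only the 24×26.5 cube is present, so the union is just that shape — 1 connected region. The outline is a single polygon with 4 vertices. Extrusion per mm of travel: 0.8 × 0.32 / (π × 0.875²) = 0.106432. Accumulating E over each segment gives final E = 10.7497.

G0 X0.00 Y0.00 Z3.20
G1 X24.00 Y0.00 E2.5544
G1 X24.00 Y26.50 E5.3748
G1 X0.00 Y26.50 E7.9292
G1 X0.00 Y0.00 E10.7497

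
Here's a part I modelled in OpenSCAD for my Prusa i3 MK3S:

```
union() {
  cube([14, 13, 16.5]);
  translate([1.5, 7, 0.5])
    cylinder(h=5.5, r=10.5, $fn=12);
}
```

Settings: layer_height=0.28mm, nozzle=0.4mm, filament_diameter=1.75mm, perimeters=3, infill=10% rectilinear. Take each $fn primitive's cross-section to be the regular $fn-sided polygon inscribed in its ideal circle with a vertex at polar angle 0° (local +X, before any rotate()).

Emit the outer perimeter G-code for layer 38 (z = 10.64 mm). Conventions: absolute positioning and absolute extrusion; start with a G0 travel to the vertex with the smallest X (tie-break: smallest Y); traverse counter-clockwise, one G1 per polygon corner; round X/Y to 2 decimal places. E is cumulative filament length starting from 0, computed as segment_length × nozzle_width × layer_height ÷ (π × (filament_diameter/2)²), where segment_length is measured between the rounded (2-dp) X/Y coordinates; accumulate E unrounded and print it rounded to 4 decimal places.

G0 X0.00 Y0.00 Z10.64
G1 X14.00 Y0.00 E0.6519
G1 X14.00 Y13.00 E1.2572
G1 X0.00 Y13.00 E1.9091
G1 X0.00 Y0.00 E2.5145

At z = 10.64 mm: the cube is present — its section is the full 14×13 rectangle; the cylinder at (1.5, 7) is absent (z outside [0.5, 6]); Taking the union: only the 14×13 cube is present, so the union is just that shape — 1 connected region. The outline is a single polygon with 4 vertices. Extrusion per mm of travel: 0.4 × 0.28 / (π × 0.875²) = 0.046564. Accumulating E over each segment gives final E = 2.5145.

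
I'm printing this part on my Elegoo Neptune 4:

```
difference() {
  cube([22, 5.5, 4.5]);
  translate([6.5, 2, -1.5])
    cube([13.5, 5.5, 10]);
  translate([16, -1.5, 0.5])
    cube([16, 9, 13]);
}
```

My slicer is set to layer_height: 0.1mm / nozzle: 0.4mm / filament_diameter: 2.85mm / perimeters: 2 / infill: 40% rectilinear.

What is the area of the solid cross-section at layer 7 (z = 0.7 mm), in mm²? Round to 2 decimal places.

54.75 mm²

At z = 0.7 mm: the cube (footprint 22×5.5) is included at this height (area 121.00 mm²); the cube at (6.5, 2) is present — its section is the full 13.5×5.5 rectangle (area 74.25 mm²); the cube at (16, -1.5) (footprint 16×9) is included at this height (area 144.00 mm²); Taking the first minus the rest: starting from the 22×5.5 cube (121.00 mm²), the 13.5×5.5 cube at (6.5, 2) partially overlaps it — only the 47.25 mm² overlap (of its 74.25 mm²) is removed, clipping the outline; the 16×9 cube at (16, -1.5) partially overlaps it — only the 19.00 mm² overlap (of its 144.00 mm²) is removed, clipping the outline — area = 54.75 mm². Overall, the cross-section is a single solid region. Net area = 54.75 mm².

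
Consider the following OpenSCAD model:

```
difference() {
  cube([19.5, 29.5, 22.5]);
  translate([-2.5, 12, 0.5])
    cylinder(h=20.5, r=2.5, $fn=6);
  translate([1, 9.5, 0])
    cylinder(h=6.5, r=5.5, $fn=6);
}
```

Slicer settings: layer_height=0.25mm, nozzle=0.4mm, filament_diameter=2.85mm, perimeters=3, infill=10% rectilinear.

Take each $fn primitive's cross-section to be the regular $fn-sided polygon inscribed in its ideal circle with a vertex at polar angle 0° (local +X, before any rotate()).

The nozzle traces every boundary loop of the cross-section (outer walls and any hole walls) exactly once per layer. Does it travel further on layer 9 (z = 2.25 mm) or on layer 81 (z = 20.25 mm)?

Layer 9 (z = 2.25): the 19.5×29.5 cube contributes its full rectangle (perimeter 98.00 mm); the r=2.5 cylinder at (-2.5, 12) contributes a regular 6-gon of circumradius 2.5 (perimeter = 2·6·2.500·sin(180°/6) = 15.00 mm); the cylinder at (1, 9.5): section is a regular 6-gon, circumradius r=5.5 (perimeter = 2·6·5.500·sin(180°/6) = 33.00 mm); After the difference (first − rest): starting from the 19.5×29.5 cube, the r=2.5 cylinder at (-2.5, 12) misses the remaining region (no effect); the r=5.5 cylinder at (1, 9.5) partially overlaps it — only the 48.82 mm² overlap (of its 78.59 mm²) is removed, clipping the outline — boundary = 106.97 mm. So its perimeter = 106.97 mm. Layer 81 (z = 20.25): the cube (footprint 19.5×29.5) is included at this height (perimeter 98.00 mm); the cylinder at (-2.5, 12): section is a regular 6-gon, circumradius r=2.5 (perimeter = 2·6·2.500·sin(180°/6) = 15.00 mm); the cylinder at (1, 9.5) is not intersected at this z (z outside [0, 6.5]); After the difference (first − rest): starting from the 19.5×29.5 cube, the r=2.5 cylinder at (-2.5, 12) misses the remaining region (no effect) — boundary = 98.00 mm. So its perimeter = 98.00 mm. Layer 9 is larger (106.97 vs 98.00 mm).

layer 9 (z = 2.25 mm)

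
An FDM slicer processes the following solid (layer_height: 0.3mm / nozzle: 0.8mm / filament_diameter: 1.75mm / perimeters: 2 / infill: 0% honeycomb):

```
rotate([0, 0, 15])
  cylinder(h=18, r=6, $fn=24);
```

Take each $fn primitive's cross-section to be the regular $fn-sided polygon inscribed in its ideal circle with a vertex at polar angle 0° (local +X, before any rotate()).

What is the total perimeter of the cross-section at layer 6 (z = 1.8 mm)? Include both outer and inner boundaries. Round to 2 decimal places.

At z = 1.8 mm: the r=6 cylinder gives a regular 24-gon of circumradius 6 (constant along its height) (perimeter = 2·24·6.000·sin(180°/24) = 37.59 mm); (whole slice rotated 15° about Z — lengths, areas and connectivity unchanged). Overall, the cross-section is a single solid region. Total boundary length (outer) = 37.59 mm.

37.59 mm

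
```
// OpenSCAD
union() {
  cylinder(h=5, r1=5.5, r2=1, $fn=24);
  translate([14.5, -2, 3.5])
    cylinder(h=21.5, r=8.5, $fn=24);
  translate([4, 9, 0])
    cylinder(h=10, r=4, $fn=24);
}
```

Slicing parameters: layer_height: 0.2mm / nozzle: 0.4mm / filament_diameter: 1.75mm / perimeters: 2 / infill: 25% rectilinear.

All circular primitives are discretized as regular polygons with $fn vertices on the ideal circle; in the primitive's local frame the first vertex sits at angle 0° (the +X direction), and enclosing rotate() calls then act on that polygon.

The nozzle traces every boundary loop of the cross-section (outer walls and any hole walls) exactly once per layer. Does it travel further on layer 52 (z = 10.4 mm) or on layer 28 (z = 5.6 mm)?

layer 28 (z = 5.6 mm)

Layer 52 (z = 10.4): the cone is not intersected at this z (z outside [0, 5]); the r=8.5 cylinder at (14.5, -2) gives a regular 24-gon of circumradius 8.5 (constant along its height) (perimeter = 2·24·8.500·sin(180°/24) = 53.25 mm); the cylinder at (4, 9) is not intersected at this z (z outside [0, 10]); Taking the union: only the r=8.5 cylinder at (14.5, -2) is present, so the union is just that shape — boundary = 53.25 mm. So its perimeter = 53.25 mm. Layer 28 (z = 5.6): the cone is absent (z outside [0, 5]); the r=8.5 cylinder at (14.5, -2) contributes a regular 24-gon of circumradius 8.5 (perimeter = 2·24·8.500·sin(180°/24) = 53.25 mm); the r=4 cylinder at (4, 9) contributes a regular 24-gon of circumradius 4 (perimeter = 2·24·4.000·sin(180°/24) = 25.06 mm); Merging all regions: the 2 present regions are separate (no shared area or edge), so areas and boundary lengths simply add and each stays a separate island — boundary = 78.32 mm. So its perimeter = 78.32 mm. Layer 28 is larger (78.32 vs 53.25 mm).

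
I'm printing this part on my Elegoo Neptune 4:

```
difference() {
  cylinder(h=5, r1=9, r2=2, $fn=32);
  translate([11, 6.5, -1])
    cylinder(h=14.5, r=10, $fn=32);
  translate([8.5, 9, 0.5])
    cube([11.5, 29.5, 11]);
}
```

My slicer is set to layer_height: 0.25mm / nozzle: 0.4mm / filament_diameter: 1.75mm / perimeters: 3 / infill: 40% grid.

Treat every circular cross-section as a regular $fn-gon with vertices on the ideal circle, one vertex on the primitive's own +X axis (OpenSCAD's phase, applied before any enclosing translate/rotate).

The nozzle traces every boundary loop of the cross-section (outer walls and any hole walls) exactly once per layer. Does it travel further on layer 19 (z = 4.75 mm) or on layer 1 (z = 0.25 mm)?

Layer 19 (z = 4.75): the cone: at t=0.950 of its height the radius interpolates to r₁+(r₂−r₁)t = 2.350, giving a regular 32-gon of that circumradius (perimeter = 2·32·2.350·sin(180°/32) = 14.74 mm); the cylinder at (11, 6.5): section is a regular 32-gon, circumradius r=10 (perimeter = 2·32·10.000·sin(180°/32) = 62.73 mm); the cube at (8.5, 9) is present — its section is the full 11.5×29.5 rectangle (perimeter 82.00 mm); Taking the first minus the rest: starting from the cone, the r=10 cylinder at (11, 6.5) misses the remaining region (no effect); the 11.5×29.5 cube at (8.5, 9) misses the remaining region (no effect) — boundary = 14.74 mm. So its perimeter = 14.74 mm. Layer 1 (z = 0.25): the cone contributes a regular 32-gon of circumradius 8.650 (interpolated between r1=9 and r2=2 at t=0.050) (perimeter = 2·32·8.650·sin(180°/32) = 54.26 mm); the r=10 cylinder at (11, 6.5) gives a regular 32-gon of circumradius 10 (constant along its height) (perimeter = 2·32·10.000·sin(180°/32) = 62.73 mm); the cube at (8.5, 9) is absent (z outside [0.5, 11.5]); Subtracting the remaining from the first: starting from the cone, the r=10 cylinder at (11, 6.5) partially overlaps it — only the 54.00 mm² overlap (of its 312.14 mm²) is removed, clipping the outline — boundary = 53.59 mm. So its perimeter = 53.59 mm. Layer 1 is larger (53.59 vs 14.74 mm).

layer 1 (z = 0.25 mm)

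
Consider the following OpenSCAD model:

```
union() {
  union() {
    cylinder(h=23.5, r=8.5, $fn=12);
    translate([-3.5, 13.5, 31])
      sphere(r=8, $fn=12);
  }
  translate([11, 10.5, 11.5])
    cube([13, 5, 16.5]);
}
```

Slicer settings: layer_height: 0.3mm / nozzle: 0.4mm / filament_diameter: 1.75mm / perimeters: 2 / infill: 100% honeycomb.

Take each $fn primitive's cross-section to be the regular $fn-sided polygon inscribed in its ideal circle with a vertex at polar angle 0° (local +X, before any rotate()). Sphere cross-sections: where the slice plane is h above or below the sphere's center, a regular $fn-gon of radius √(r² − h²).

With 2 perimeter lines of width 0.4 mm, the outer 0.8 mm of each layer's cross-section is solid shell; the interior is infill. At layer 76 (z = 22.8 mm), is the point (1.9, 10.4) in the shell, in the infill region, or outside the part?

outside

At z = 22.8 mm: the r=8.5 cylinder contributes a regular 12-gon of circumradius 8.5; the sphere at (-3.5, 13.5) does not reach this height (|z−center|=8.200 > r=8); Combining (union): only the r=8.5 cylinder is present, so the union is just that shape — 1 connected region; the 13×5 cube at (11, 10.5) contributes its full rectangle; Merging all regions: the 2 present regions are separate (no shared area or edge), so areas and boundary lengths simply add and each stays a separate island — 2 connected regions. Overall, the cross-section has 2 separate islands. The nearest boundary edge runs (0.00, 8.50)→(4.25, 7.36); distance from the point to it = 2.33 mm. The point is not inside any of the regions above, so it lies outside the cross-section (2.33 mm from the nearest boundary).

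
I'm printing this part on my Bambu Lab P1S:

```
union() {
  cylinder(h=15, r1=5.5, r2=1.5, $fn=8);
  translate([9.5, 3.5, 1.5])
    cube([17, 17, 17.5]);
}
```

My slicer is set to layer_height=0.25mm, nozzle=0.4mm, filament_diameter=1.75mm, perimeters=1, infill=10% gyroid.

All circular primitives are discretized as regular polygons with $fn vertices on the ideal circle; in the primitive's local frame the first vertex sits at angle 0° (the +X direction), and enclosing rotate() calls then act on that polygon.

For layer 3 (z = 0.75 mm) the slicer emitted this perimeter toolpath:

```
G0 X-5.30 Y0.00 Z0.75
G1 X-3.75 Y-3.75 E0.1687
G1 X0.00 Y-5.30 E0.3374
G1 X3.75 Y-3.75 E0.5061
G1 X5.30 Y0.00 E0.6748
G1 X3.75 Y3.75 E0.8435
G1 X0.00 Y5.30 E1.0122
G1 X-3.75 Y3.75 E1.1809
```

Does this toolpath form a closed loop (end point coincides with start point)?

no

Start point (G0): (-5.30, 0.00). End point (last G1): the path does not return to the start — open.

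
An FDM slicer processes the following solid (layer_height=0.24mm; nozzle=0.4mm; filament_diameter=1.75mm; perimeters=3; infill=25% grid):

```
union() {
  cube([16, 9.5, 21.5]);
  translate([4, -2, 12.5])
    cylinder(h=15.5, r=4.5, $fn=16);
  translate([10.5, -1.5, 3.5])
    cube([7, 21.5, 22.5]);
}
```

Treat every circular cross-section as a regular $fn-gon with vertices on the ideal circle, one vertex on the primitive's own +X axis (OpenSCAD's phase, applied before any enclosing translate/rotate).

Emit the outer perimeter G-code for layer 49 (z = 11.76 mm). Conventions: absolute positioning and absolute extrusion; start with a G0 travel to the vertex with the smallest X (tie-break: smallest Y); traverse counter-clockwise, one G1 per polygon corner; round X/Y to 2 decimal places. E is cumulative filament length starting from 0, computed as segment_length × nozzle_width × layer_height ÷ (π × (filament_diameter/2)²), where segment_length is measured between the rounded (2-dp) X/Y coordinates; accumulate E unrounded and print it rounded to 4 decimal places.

At z = 11.76 mm: the 16×9.5 cube contributes its full rectangle; the cylinder at (4, -2) is not intersected at this z (z outside [12.5, 28]); the cube at (10.5, -1.5) (footprint 7×21.5) is included at this height; Merging all regions: the regions partially overlap (shared area 52.25 mm²), so overlapping operands fuse into one piece — 1 connected region. The outline is a single polygon with 8 vertices. Extrusion per mm of travel: 0.4 × 0.24 / (π × 0.875²) = 0.039912. Accumulating E over each segment gives final E = 3.1131.

G0 X0.00 Y0.00 Z11.76
G1 X10.50 Y0.00 E0.4191
G1 X10.50 Y-1.50 E0.4789
G1 X17.50 Y-1.50 E0.7583
G1 X17.50 Y20.00 E1.6164
G1 X10.50 Y20.00 E1.8958
G1 X10.50 Y9.50 E2.3149
G1 X0.00 Y9.50 E2.7340
G1 X0.00 Y0.00 E3.1131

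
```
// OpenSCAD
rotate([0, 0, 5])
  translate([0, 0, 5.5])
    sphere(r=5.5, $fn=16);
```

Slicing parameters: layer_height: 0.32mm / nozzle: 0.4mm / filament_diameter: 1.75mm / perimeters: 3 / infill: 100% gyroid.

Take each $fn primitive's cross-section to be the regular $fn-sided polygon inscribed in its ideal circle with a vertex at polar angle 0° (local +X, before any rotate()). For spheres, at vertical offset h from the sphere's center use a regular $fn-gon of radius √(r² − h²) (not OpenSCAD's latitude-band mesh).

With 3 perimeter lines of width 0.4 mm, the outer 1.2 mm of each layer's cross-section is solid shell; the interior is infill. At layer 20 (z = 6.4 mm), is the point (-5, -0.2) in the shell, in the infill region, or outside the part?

At z = 6.4 mm: the r=5.5 sphere slices to a regular 16-gon of circumradius 5.426 (√(r²−h²) with h=0.9 from center); (whole slice rotated 5° about Z — lengths, areas and connectivity unchanged). Overall, the cross-section is a single solid region. Undo the 5° rotation: the query point maps to (-4.998, 0.237) in the un-rotated model frame. The nearest boundary edge runs (-5.01, 2.08)→(-5.43, 0.00); distance from the point to it = 0.37 mm. The point is inside the cross-section, 0.37 mm from the nearest boundary — within the 1.2 mm shell band (3 × 0.4).

shell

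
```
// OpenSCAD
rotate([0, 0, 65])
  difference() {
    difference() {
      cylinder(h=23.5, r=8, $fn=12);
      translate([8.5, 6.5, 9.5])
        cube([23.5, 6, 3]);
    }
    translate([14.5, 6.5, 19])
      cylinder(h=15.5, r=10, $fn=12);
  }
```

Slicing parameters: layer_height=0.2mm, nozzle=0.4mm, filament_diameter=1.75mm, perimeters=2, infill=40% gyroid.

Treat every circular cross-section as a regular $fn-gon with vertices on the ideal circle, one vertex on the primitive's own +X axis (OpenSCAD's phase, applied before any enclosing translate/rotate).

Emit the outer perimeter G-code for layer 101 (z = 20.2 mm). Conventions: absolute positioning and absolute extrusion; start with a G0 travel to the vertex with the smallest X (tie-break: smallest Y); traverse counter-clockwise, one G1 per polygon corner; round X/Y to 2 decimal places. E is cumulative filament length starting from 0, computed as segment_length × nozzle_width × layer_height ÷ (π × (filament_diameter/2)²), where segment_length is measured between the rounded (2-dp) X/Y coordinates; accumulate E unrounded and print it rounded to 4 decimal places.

G0 X-7.97 Y-0.70 Z20.20
G1 X-6.55 Y-4.59 E0.1377
G1 X-3.38 Y-7.25 E0.2754
G1 X0.70 Y-7.97 E0.4132
G1 X4.59 Y-6.55 E0.5509
G1 X7.25 Y-3.38 E0.6885
G1 X7.97 Y0.70 E0.8263
G1 X6.55 Y4.59 E0.9641
G1 X3.79 Y6.90 E1.0838
G1 X1.11 Y5.93 E1.1786
G1 X-3.89 Y6.81 E1.3474
G1 X-4.59 Y6.55 E1.3723
G1 X-7.25 Y3.38 E1.5099
G1 X-7.97 Y-0.70 E1.6477

At z = 20.2 mm: the cylinder: section is a regular 12-gon, circumradius r=8; the cube at (8.5, 6.5) is absent (z outside [9.5, 12.5]); Taking the first minus the rest: none of the subtracted shapes is present at this height, so the r=8 cylinder is unchanged — 1 connected region; the cylinder at (14.5, 6.5): section is a regular 12-gon, circumradius r=10; Taking the first minus the rest: starting from that combined region, the r=10 cylinder at (14.5, 6.5) partially overlaps it — only the 8.49 mm² overlap (of its 300.00 mm²) is removed, clipping the outline — 1 connected region; (rotated 65° about Z; rotation is an isometry so areas/perimeters/island counts are preserved). The outline is a single polygon with 13 vertices. Extrusion per mm of travel: 0.4 × 0.2 / (π × 0.875²) = 0.033260. Accumulating E over each segment gives final E = 1.6477.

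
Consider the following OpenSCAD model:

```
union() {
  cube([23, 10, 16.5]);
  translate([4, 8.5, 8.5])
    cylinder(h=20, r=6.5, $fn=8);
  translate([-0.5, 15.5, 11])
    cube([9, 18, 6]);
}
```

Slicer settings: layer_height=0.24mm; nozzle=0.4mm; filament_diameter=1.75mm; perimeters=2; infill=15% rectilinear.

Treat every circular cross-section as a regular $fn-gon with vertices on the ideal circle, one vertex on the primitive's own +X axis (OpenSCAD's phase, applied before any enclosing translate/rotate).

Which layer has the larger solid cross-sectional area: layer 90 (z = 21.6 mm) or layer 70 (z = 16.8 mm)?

Layer 90 (z = 21.6): the cube is not intersected at this z (z outside [0, 16.5]); the r=6.5 cylinder at (4, 8.5) contributes a regular 8-gon of circumradius 6.5 (area = (8/2)·6.500²·sin(360°/8) = 119.50 mm²); the cube at (-0.5, 15.5) does not reach this height (z outside [11, 17]); Taking the union: only the r=6.5 cylinder at (4, 8.5) is present, so the union is just that shape — area = 119.50 mm². So its area = 119.50 mm². Layer 70 (z = 16.8): the cube is not intersected at this z (z outside [0, 16.5]); the r=6.5 cylinder at (4, 8.5) gives a regular 8-gon of circumradius 6.5 (constant along its height) (area = (8/2)·6.500²·sin(360°/8) = 119.50 mm²); the cube at (-0.5, 15.5) (footprint 9×18) is included at this height (area 162.00 mm²); Merging all regions: the 2 present regions are separate (no shared area or edge), so areas and boundary lengths simply add and each stays a separate island — area = 281.50 mm². So its area = 281.50 mm². Layer 70 is larger (281.50 vs 119.50 mm²).

layer 70 (z = 16.8 mm)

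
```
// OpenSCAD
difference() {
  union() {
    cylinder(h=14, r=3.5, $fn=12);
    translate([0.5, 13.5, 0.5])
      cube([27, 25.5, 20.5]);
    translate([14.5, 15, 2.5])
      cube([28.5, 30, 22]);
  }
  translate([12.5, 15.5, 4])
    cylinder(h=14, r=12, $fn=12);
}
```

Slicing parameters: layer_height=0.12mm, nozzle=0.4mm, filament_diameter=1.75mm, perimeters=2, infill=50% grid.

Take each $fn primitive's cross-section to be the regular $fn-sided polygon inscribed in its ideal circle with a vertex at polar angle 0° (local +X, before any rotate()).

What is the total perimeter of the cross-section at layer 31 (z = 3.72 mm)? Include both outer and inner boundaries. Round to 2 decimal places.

At z = 3.72 mm: the r=3.5 cylinder gives a regular 12-gon of circumradius 3.5 (constant along its height) (perimeter = 2·12·3.500·sin(180°/12) = 21.74 mm); the 27×25.5 cube at (0.5, 13.5) contributes its full rectangle (perimeter 105.00 mm); the cube at (14.5, 15) is present — its section is the full 28.5×30 rectangle (perimeter 117.00 mm); Combining (union): the regions partially overlap (shared area 312.00 mm²), so the edge portions inside another operand are dropped and the merged outline is re-measured after clipping — boundary = 169.74 mm; the cylinder at (12.5, 15.5) is absent (z outside [4, 18]); After the difference (first − rest): none of the subtracted shapes is present at this height, so the result so far is unchanged — boundary = 169.74 mm. Overall, the cross-section has 2 separate islands. Total boundary length (outer) = 169.74 mm.

169.74 mm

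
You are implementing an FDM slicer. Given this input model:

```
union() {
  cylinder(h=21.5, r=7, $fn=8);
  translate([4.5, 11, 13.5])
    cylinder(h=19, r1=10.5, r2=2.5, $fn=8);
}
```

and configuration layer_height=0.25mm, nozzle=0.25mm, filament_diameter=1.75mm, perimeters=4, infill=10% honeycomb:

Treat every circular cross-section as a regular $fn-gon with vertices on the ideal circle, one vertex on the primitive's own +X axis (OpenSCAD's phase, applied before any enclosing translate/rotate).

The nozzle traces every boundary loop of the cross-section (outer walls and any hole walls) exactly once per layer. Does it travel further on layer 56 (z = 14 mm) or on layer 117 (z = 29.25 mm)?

Layer 56 (z = 14): the r=7 cylinder gives a regular 8-gon of circumradius 7 (constant along its height) (perimeter = 2·8·7.000·sin(180°/8) = 42.86 mm); the cone at (4.5, 11) contributes a regular 8-gon of circumradius 10.289 (interpolated between r1=10.5 and r2=2.5 at t=0.026) (perimeter = 2·8·10.289·sin(180°/8) = 63.00 mm); Combining (union): the regions partially overlap (shared area 34.62 mm²), so the edge portions inside another operand are dropped and the merged outline is re-measured after clipping — boundary = 81.07 mm. So its perimeter = 81.07 mm. Layer 117 (z = 29.25): the cylinder is not intersected at this z (z outside [0, 21.5]); the cone at (4.5, 11) (r1=10.5→r2=2.5) has section circumradius 3.868 here — a regular 8-gon (perimeter = 2·8·3.868·sin(180°/8) = 23.69 mm); Merging all regions: only the cone at (4.5, 11) is present, so the union is just that shape — boundary = 23.69 mm. So its perimeter = 23.69 mm. Layer 56 is larger (81.07 vs 23.69 mm).

layer 56 (z = 14 mm)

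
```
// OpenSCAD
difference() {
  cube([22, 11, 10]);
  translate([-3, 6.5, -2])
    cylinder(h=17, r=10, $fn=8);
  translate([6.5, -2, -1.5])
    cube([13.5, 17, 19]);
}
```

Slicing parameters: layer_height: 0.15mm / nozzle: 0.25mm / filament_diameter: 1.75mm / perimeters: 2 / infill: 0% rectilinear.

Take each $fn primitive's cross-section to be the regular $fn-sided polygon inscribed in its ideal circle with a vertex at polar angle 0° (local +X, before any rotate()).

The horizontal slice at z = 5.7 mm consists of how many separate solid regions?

At z = 5.7 mm: the 22×11 cube contributes its full rectangle; the r=10 cylinder at (-3, 6.5) gives a regular 8-gon of circumradius 10 (constant along its height); the 13.5×17 cube at (6.5, -2) contributes its full rectangle; Subtracting the remaining from the first: starting from the 22×11 cube, the r=10 cylinder at (-3, 6.5) partially overlaps it — only the 64.06 mm² overlap (of its 282.84 mm²) is removed, clipping the outline; the 13.5×17 cube at (6.5, -2) partially overlaps it — only the 147.90 mm² overlap (of its 229.50 mm²) is removed, clipping the outline — 3 connected regions. The result has 3 disconnected regions.

3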